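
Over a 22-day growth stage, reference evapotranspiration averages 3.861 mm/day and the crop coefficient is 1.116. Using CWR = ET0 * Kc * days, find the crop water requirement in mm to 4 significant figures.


CWR = 3.861 * 1.116 * 22 = 94.80 mm
Therefore the crop water requirement = 94.80 mm.


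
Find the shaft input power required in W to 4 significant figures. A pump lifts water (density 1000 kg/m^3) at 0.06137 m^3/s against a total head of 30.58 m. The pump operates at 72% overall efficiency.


Approach: apply hydraulic power then efficiency conversion, P = rho*g*Q*H; P_in = P/eta.
Step 1 — hydraulic power (P = rho*g*Q*H):
  P = 1000 * 9.81 * 0.06137 * 30.58 = 18410.4 W
Step 2 — input power: P_in = P/eta = 18410.4 / 0.72 = 25570 W
Therefore the shaft input power required = 25570 W.


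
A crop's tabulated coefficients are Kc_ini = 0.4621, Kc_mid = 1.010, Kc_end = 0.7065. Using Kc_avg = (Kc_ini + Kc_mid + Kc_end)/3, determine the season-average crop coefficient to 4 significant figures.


Kc_avg = (0.4621 + 1.010 + 0.7065)/3 = 0.7262
Therefore the season-average crop coefficient = 0.7262.


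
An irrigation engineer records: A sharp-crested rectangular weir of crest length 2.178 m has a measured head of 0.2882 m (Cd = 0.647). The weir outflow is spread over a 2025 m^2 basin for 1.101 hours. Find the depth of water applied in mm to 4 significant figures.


Approach: apply the rectangular weir equation with a volume-to-depth conversion, Q = (2/3)*Cd*L*sqrt(2g)*H^1.5; d = Q*t/A * 1000.
Step 1 — weir discharge:
  Q = (2/3)*0.647*2.178*sqrt(2*9.81)*0.2882^1.5 = 0.643815 m^3/s
Step 2 — volume: V = 0.643815 * 1.101*3600 = 2551.83 m^3
Step 3 — depth: d = V/A * 1000 = 2551.83/2025 * 1000 = 1260 mm
Therefore the depth of water applied = 1260 mm.


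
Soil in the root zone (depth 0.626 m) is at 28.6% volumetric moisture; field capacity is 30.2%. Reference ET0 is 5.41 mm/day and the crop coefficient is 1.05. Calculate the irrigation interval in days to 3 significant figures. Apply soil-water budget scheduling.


Approach: apply soil-water budget scheduling, SMD = (FC-theta)/100*depth*1000; ETc = ET0*Kc; interval = SMD/ETc.
Step 1 — soil moisture deficit:
  SMD = (30.2 - 28.6)/100 * 0.626 * 1000 = 10.016 mm
Step 2 — daily crop ET (ETc = ET0*Kc):
  ETc = 5.41 * 1.05 = 5.6805 mm/day
Step 3 — irrigation interval (SMD/ETc):
  interval = 10.016 / 5.6805 = 1.76 days
Therefore the irrigation interval = 1.76 days.


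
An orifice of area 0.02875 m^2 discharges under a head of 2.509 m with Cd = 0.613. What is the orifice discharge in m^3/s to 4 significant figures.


Approach: apply the orifice equation, Q = Cd*A*sqrt(2*g*h).
Q = 0.613 * 0.02875 * sqrt(2*9.81*2.509) = 0.1237 m^3/s
Therefore the orifice discharge = 0.1237 m^3/s.


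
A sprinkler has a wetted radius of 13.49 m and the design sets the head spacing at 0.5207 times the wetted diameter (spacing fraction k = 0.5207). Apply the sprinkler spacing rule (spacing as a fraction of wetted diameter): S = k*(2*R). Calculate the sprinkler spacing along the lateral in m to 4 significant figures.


S = 0.5207 * (2 * 13.49) = 14.05 m
Therefore the sprinkler spacing along the lateral = 14.05 m.


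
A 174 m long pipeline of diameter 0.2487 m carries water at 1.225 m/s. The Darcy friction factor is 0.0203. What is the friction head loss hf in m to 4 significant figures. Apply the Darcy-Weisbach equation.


Approach: apply the Darcy-Weisbach equation, hf = f*(L/D)*(v^2/(2g)).
hf = 0.0203 * (174/0.2487) * (1.225^2 / (2*9.81))
hf = 1.086 m
Therefore the friction head loss hf = 1.086 m.


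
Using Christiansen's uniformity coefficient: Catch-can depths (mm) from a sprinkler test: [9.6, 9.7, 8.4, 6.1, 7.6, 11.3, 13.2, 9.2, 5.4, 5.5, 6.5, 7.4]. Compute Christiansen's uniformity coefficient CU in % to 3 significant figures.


Approach: apply Christiansen's uniformity coefficient, CU = (1 - mean_abs_deviation/mean)*100.
mean = 8.3250 mm
mean |d_i - mean| = 1.9083 mm
CU = (1 - 1.9083/8.3250)*100 = 77.1 %
Therefore Christiansen's uniformity coefficient CU = 77.1 %.


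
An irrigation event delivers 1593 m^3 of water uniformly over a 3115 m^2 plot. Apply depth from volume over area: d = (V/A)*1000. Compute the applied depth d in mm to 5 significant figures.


d = (1593 / 3115) * 1000 = 511.40 mm
Therefore the applied depth d = 511.40 mm.


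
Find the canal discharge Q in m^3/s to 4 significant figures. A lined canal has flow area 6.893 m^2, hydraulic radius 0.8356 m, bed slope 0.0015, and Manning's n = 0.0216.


Approach: apply Manning's equation, Q = (1/n)*A*R^(2/3)*S^(1/2).
Q = (1/0.0216) * 6.893 * 0.8356^(2/3) * 0.0015^(1/2) = 10.96 m^3/s
Therefore the canal discharge Q = 10.96 m^3/s.


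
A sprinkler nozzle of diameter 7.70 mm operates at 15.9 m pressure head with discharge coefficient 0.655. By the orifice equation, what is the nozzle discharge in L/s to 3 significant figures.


Approach: apply the orifice equation, Q = Cd*A*sqrt(2*g*h), A = pi*(d/2)^2.
A = pi*(7.70e-3/2)^2 = 4.6566e-05 m^2
Q = 0.655 * 4.6566e-05 * sqrt(2*9.81*15.9) * 1000 = 0.539 L/s
Therefore the nozzle discharge = 0.539 L/s.


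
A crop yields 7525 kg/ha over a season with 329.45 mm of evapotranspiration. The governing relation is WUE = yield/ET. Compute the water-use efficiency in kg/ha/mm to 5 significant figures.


WUE = 7525 / 329.45 = 22.841 kg/ha/mm
Therefore the water-use efficiency = 22.841 kg/ha/mm.


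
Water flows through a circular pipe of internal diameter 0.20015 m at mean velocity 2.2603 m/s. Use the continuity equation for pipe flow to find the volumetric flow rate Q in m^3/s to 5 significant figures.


Approach: apply the continuity equation for pipe flow, Q = A * v with A = pi*(D/2)^2.
A = pi*(0.20015/2)^2 = 0.03146307 m^2
Q = 0.03146307 * 2.2603 = 0.071116 m^3/s
Therefore the volumetric flow rate Q = 0.071116 m^3/s.


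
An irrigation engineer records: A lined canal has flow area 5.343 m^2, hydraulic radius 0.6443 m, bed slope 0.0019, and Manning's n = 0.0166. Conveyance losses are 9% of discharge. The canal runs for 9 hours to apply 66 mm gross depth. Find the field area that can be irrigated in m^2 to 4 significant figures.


Approach: apply Manning's equation with a conveyance and depth budget, Q = (1/n)*A*R^(2/3)*S^(1/2); Q_field = Q*(1-loss); Area = Q_field*t/(d/1000).
Step 1 — canal discharge (Manning's equation):
  Q = (1/0.0166) * 5.343 * 0.6443^(2/3) * 0.0019^(1/2) = 10.4660 m^3/s
Step 2 — delivered flow: Q_field = 10.4660*(1 - 9/100) = 9.52403 m^3/s
Step 3 — volume delivered: V = 9.52403 * 9*3600 = 308579 m^3
Step 4 — area served: A = V / (depth/1000) = 308579 / 0.066 = 4675000 m^2
Therefore the field area that can be irrigated = 4675000 m^2.


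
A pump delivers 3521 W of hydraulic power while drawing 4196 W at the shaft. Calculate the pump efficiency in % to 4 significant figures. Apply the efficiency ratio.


Approach: apply the efficiency ratio, eta = (P_out/P_in)*100.
eta = (3521 / 4196) * 100 = 83.91 %
Therefore the pump efficiency = 83.91 %.


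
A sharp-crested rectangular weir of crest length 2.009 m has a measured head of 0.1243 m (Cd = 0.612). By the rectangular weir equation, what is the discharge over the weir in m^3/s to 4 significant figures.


Approach: apply the rectangular weir equation, Q = (2/3)*Cd*L*sqrt(2g)*H^1.5.
Q = (2/3)*0.612*2.009*sqrt(2*9.81)*0.1243^1.5 = 0.1591 m^3/s
Therefore the discharge over the weir = 0.1591 m^3/s.


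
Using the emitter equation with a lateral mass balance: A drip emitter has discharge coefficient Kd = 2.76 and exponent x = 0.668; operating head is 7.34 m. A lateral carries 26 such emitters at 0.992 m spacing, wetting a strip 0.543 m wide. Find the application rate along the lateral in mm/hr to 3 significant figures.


Approach: apply the emitter equation with a lateral mass balance, q = Kd*h^x; Q = n*q; rate = Q/(n*spacing*width).
Step 1 — single emitter flow (q = Kd*h^x):
  q = 2.76 * 7.34^0.668 = 10.452 L/hr
Step 2 — total lateral flow: Q = 26 * 10.452 = 271.75 L/hr
Step 3 — wetted area: A = 26 * 0.992 * 0.543 = 14.005 m^2
Step 4 — application rate: Q/A = 271.75/14.005 = 19.4 mm/hr
Therefore the application rate along the lateral = 19.4 mm/hr.


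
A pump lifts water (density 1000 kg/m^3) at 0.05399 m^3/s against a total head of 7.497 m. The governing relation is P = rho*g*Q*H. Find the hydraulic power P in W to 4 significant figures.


P = 1000 * 9.81 * 0.05399 * 7.497 = 3971 W
Therefore the hydraulic power P = 3971 W.


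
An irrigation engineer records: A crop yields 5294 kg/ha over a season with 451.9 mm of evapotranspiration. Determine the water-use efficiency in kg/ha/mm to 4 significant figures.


Approach: apply the water-use efficiency ratio, WUE = yield/ET.
WUE = 5294 / 451.9 = 11.71 kg/ha/mm
Therefore the water-use efficiency = 11.71 kg/ha/mm.


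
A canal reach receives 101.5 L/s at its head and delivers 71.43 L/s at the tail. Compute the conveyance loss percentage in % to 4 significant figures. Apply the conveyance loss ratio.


Approach: apply the conveyance loss ratio, loss% = ((Q_head - Q_tail)/Q_head)*100.
loss = ((101.5 - 71.43)/101.5)*100 = 29.63 %
Therefore the conveyance loss percentage = 29.63 %.


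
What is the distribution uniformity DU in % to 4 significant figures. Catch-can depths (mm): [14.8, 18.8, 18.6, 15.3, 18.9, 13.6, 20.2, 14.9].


Approach: apply the low-quarter distribution uniformity, DU = (mean of lowest quarter of readings / overall mean)*100.
sorted lowest 2 of 8: [13.6, 14.8] -> mean = 14.2000 mm
overall mean = 16.8875 mm
DU = (14.2000/16.8875)*100 = 84.09 %
Therefore the distribution uniformity DU = 84.09 %.


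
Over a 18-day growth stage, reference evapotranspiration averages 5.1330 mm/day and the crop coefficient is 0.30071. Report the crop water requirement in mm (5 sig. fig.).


Approach: apply the crop water requirement relation, CWR = ET0 * Kc * days.
CWR = 5.1330 * 0.30071 * 18 = 27.784 mm
Therefore the crop water requirement = 27.784 mm.


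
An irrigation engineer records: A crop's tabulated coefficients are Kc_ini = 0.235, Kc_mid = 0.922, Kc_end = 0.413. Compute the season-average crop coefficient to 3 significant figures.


Approach: apply a simple seasonal average, Kc_avg = (Kc_ini + Kc_mid + Kc_end)/3.
Kc_avg = (0.235 + 0.922 + 0.413)/3 = 0.523
Therefore the season-average crop coefficient = 0.523.


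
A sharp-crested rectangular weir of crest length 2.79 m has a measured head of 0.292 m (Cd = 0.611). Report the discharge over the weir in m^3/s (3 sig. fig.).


Approach: apply the rectangular weir equation, Q = (2/3)*Cd*L*sqrt(2g)*H^1.5.
Q = (2/3)*0.611*2.79*sqrt(2*9.81)*0.292^1.5 = 0.794 m^3/s
Therefore the discharge over the weir = 0.794 m^3/s.


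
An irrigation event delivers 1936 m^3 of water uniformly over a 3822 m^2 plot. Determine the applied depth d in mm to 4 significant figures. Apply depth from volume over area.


Approach: apply depth from volume over area, d = (V/A)*1000.
d = (1936 / 3822) * 1000 = 506.5 mm
Therefore the applied depth d = 506.5 mm.


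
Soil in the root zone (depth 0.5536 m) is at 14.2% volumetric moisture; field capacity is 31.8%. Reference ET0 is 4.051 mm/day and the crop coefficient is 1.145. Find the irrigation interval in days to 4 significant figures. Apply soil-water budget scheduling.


Approach: apply soil-water budget scheduling, SMD = (FC-theta)/100*depth*1000; ETc = ET0*Kc; interval = SMD/ETc.
Step 1 — soil moisture deficit:
  SMD = (31.8 - 14.2)/100 * 0.5536 * 1000 = 97.4336 mm
Step 2 — daily crop ET (ETc = ET0*Kc):
  ETc = 4.051 * 1.145 = 4.63840 mm/day
Step 3 — irrigation interval (SMD/ETc):
  interval = 97.4336 / 4.63840 = 21.01 days
Therefore the irrigation interval = 21.01 days.


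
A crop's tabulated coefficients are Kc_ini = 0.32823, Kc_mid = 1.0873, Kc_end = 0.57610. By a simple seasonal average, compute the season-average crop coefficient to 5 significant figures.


Approach: apply a simple seasonal average, Kc_avg = (Kc_ini + Kc_mid + Kc_end)/3.
Kc_avg = (0.32823 + 1.0873 + 0.57610)/3 = 0.66388
Therefore the season-average crop coefficient = 0.66388.


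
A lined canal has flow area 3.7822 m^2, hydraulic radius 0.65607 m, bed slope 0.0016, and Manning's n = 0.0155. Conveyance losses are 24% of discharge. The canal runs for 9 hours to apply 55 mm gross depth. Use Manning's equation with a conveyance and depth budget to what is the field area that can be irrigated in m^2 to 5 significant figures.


Approach: apply Manning's equation with a conveyance and depth budget, Q = (1/n)*A*R^(2/3)*S^(1/2); Q_field = Q*(1-loss); Area = Q_field*t/(d/1000).
Step 1 — canal discharge (Manning's equation):
  Q = (1/0.0155) * 3.7822 * 0.65607^(2/3) * 0.0016^(1/2) = 7.369526 m^3/s
Step 2 — delivered flow: Q_field = 7.369526*(1 - 24/100) = 5.600840 m^3/s
Step 3 — volume delivered: V = 5.600840 * 9*3600 = 181467.2 m^3
Step 4 — area served: A = V / (depth/1000) = 181467.2 / 0.055 = 3299400 m^2
Therefore the field area that can be irrigated = 3299400 m^2.


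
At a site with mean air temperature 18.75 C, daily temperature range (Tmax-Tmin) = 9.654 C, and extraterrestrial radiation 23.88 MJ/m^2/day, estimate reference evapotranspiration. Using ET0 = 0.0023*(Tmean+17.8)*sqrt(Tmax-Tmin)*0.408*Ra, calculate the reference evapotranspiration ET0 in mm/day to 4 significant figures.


ET0 = 0.0023*(18.75+17.8)*sqrt(9.654)*0.408*23.88 = 2.545 mm/day
Therefore the reference evapotranspiration ET0 = 2.545 mm/day.


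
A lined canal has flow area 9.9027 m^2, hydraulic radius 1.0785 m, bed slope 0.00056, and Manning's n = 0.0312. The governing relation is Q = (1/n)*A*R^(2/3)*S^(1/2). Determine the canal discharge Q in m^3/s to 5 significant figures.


Q = (1/0.0312) * 9.9027 * 1.0785^(2/3) * 0.00056^(1/2) = 7.8990 m^3/s
Therefore the canal discharge Q = 7.8990 m^3/s.


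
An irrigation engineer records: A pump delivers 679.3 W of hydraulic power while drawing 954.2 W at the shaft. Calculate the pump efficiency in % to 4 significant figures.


Approach: apply the efficiency ratio, eta = (P_out/P_in)*100.
eta = (679.3 / 954.2) * 100 = 71.19 %
Therefore the pump efficiency = 71.19 %.


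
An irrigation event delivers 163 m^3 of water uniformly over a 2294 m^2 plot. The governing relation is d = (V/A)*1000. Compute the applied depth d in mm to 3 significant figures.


d = (163 / 2294) * 1000 = 71.1 mm
Therefore the applied depth d = 71.1 mm.


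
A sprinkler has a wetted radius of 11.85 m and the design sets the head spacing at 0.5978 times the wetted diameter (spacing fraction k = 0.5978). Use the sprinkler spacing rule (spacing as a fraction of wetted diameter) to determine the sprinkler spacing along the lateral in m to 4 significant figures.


Approach: apply the sprinkler spacing rule (spacing as a fraction of wetted diameter), S = k*(2*R).
S = 0.5978 * (2 * 11.85) = 14.17 m
Therefore the sprinkler spacing along the lateral = 14.17 m.


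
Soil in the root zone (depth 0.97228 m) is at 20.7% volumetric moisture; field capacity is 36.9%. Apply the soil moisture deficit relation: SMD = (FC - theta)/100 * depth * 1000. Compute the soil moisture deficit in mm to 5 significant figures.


SMD = (36.9 - 20.7)/100 * 0.97228 * 1000 = 157.51 mm
Therefore the soil moisture deficit = 157.51 mm.


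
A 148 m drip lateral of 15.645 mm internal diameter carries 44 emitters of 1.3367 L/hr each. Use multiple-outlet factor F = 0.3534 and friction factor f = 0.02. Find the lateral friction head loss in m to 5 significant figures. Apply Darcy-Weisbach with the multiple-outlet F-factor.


Approach: apply Darcy-Weisbach with the multiple-outlet F-factor, Q = n*q/(3600*1000) m^3/s; v = Q/A; hf = F*f*(L/D)*(v^2/(2g)).
Q = 44*1.3367/(3600*1000) = 1.633744e-05 m^3/s
A = pi*(15.645e-3/2)^2 = 1.922388e-04 m^2, so v = Q/A = 0.08498516 m/s
hf = 0.3534*0.02*(148/0.015645)*(0.08498516^2/(2*9.81)) = 0.024613 m
Therefore the lateral friction head loss = 0.024613 m.


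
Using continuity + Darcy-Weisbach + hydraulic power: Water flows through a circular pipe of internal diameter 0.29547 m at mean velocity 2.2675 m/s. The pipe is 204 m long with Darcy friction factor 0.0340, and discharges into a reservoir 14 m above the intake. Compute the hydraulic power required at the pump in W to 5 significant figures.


Approach: apply continuity + Darcy-Weisbach + hydraulic power, Q = A*v; hf = f*(L/D)*(v^2/(2g)); H = static + hf; P = rho*g*Q*H.
Step 1 — flow rate (continuity, Q = A*v):
  A = pi*(0.29547/2)^2 = 0.06856724 m^2
  Q = 0.06856724 * 2.2675 = 0.1554762 m^3/s
Step 2 — friction head loss (Darcy-Weisbach):
  hf = 0.0340 * (204/0.29547) * (2.2675^2 / (2*9.81))
  hf = 6.151645 m
Step 3 — total head: H = 14 + 6.151645 = 20.15165 m
Step 4 — hydraulic power (P = rho*g*Q*H):
  P = 1000 * 9.81 * 0.1554762 * 20.15165 = 30736 W
Therefore the hydraulic power required at the pump = 30736 W.


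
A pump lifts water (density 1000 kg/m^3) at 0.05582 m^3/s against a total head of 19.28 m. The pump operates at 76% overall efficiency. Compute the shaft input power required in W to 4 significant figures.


Approach: apply hydraulic power then efficiency conversion, P = rho*g*Q*H; P_in = P/eta.
Step 1 — hydraulic power (P = rho*g*Q*H):
  P = 1000 * 9.81 * 0.05582 * 19.28 = 10557.6 W
Step 2 — input power: P_in = P/eta = 10557.6 / 0.76 = 13890 W
Therefore the shaft input power required = 13890 W.


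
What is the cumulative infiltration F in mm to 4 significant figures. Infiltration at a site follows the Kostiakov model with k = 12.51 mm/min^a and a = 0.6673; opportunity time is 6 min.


Approach: apply the Kostiakov infiltration equation, F = k*t^a.
F = 12.51 * 6^0.6673 = 41.35 mm
Therefore the cumulative infiltration F = 41.35 mm.


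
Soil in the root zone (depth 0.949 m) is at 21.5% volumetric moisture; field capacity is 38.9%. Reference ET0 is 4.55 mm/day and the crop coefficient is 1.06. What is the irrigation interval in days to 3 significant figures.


Approach: apply soil-water budget scheduling, SMD = (FC-theta)/100*depth*1000; ETc = ET0*Kc; interval = SMD/ETc.
Step 1 — soil moisture deficit:
  SMD = (38.9 - 21.5)/100 * 0.949 * 1000 = 165.13 mm
Step 2 — daily crop ET (ETc = ET0*Kc):
  ETc = 4.55 * 1.06 = 4.8230 mm/day
Step 3 — irrigation interval (SMD/ETc):
  interval = 165.13 / 4.8230 = 34.2 days
Therefore the irrigation interval = 34.2 days.


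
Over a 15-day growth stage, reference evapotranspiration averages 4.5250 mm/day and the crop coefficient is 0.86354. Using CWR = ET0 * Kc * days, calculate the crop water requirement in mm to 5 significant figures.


CWR = 4.5250 * 0.86354 * 15 = 58.613 mm
Therefore the crop water requirement = 58.613 mm.


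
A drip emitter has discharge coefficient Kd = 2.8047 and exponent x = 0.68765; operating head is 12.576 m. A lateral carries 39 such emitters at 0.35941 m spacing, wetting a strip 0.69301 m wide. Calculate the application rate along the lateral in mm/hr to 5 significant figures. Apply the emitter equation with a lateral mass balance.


Approach: apply the emitter equation with a lateral mass balance, q = Kd*h^x; Q = n*q; rate = Q/(n*spacing*width).
Step 1 — single emitter flow (q = Kd*h^x):
  q = 2.8047 * 12.576^0.68765 = 15.99510 L/hr
Step 2 — total lateral flow: Q = 39 * 15.99510 = 623.8087 L/hr
Step 3 — wetted area: A = 39 * 0.35941 * 0.69301 = 9.713914 m^2
Step 4 — application rate: Q/A = 623.8087/9.713914 = 64.218 mm/hr
Therefore the application rate along the lateral = 64.218 mm/hr.


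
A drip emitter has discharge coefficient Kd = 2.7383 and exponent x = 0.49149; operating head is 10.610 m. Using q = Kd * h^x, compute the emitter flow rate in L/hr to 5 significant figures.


q = 2.7383 * 10.610^0.49149 = 8.7420 L/hr
Therefore the emitter flow rate = 8.7420 L/hr.


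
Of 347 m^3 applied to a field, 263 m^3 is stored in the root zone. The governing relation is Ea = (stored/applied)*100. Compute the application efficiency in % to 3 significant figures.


Ea = (263/347)*100 = 75.8 %
Therefore the application efficiency = 75.8 %.


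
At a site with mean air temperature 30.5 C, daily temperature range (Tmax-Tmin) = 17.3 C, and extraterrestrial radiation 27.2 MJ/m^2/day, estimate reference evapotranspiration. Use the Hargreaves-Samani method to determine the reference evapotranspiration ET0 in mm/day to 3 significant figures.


Approach: apply the Hargreaves-Samani method, ET0 = 0.0023*(Tmean+17.8)*sqrt(Tmax-Tmin)*0.408*Ra.
ET0 = 0.0023*(30.5+17.8)*sqrt(17.3)*0.408*27.2 = 5.13 mm/day
Therefore the reference evapotranspiration ET0 = 5.13 mm/day.


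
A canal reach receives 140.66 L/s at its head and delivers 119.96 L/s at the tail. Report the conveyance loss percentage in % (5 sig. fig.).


Approach: apply the conveyance loss ratio, loss% = ((Q_head - Q_tail)/Q_head)*100.
loss = ((140.66 - 119.96)/140.66)*100 = 14.716 %
Therefore the conveyance loss percentage = 14.716 %.


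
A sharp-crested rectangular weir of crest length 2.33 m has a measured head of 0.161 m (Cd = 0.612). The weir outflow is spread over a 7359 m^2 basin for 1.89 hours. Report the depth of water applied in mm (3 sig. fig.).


Approach: apply the rectangular weir equation with a volume-to-depth conversion, Q = (2/3)*Cd*L*sqrt(2g)*H^1.5; d = Q*t/A * 1000.
Step 1 — weir discharge:
  Q = (2/3)*0.612*2.33*sqrt(2*9.81)*0.161^1.5 = 0.27202 m^3/s
Step 2 — volume: V = 0.27202 * 1.89*3600 = 1850.8 m^3
Step 3 — depth: d = V/A * 1000 = 1850.8/7359 * 1000 = 252 mm
Therefore the depth of water applied = 252 mm.


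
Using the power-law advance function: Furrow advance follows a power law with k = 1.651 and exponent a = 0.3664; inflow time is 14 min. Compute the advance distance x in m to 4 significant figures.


Approach: apply the power-law advance function, x = k*t^a.
x = 1.651 * 14^0.3664 = 4.342 m
Therefore the advance distance x = 4.342 m.


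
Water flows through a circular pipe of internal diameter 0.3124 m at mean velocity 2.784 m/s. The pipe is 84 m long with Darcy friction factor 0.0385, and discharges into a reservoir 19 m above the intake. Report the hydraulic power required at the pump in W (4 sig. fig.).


Approach: apply continuity + Darcy-Weisbach + hydraulic power, Q = A*v; hf = f*(L/D)*(v^2/(2g)); H = static + hf; P = rho*g*Q*H.
Step 1 — flow rate (continuity, Q = A*v):
  A = pi*(0.3124/2)^2 = 0.0766500 m^2
  Q = 0.0766500 * 2.784 = 0.213393 m^3/s
Step 2 — friction head loss (Darcy-Weisbach):
  hf = 0.0385 * (84/0.3124) * (2.784^2 / (2*9.81))
  hf = 4.08948 m
Step 3 — total head: H = 19 + 4.08948 = 23.0895 m
Step 4 — hydraulic power (P = rho*g*Q*H):
  P = 1000 * 9.81 * 0.213393 * 23.0895 = 48340 W
Therefore the hydraulic power required at the pump = 48340 W.


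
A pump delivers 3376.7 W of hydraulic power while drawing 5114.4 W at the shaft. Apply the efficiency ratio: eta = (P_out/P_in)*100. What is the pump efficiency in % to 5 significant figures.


eta = (3376.7 / 5114.4) * 100 = 66.023 %
Therefore the pump efficiency = 66.023 %.


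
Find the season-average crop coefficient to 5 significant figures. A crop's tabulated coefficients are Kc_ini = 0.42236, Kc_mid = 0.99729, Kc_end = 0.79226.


Approach: apply a simple seasonal average, Kc_avg = (Kc_ini + Kc_mid + Kc_end)/3.
Kc_avg = (0.42236 + 0.99729 + 0.79226)/3 = 0.73730
Therefore the season-average crop coefficient = 0.73730.


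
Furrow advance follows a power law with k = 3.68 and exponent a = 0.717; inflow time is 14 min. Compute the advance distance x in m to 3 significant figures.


Approach: apply the power-law advance function, x = k*t^a.
x = 3.68 * 14^0.717 = 24.4 m
Therefore the advance distance x = 24.4 m.


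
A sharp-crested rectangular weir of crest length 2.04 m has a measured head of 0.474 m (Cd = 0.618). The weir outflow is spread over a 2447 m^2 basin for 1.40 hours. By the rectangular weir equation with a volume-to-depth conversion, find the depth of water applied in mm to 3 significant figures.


Approach: apply the rectangular weir equation with a volume-to-depth conversion, Q = (2/3)*Cd*L*sqrt(2g)*H^1.5; d = Q*t/A * 1000.
Step 1 — weir discharge:
  Q = (2/3)*0.618*2.04*sqrt(2*9.81)*0.474^1.5 = 1.2149 m^3/s
Step 2 — volume: V = 1.2149 * 1.40*3600 = 6123.2 m^3
Step 3 — depth: d = V/A * 1000 = 6123.2/2447 * 1000 = 2500 mm
Therefore the depth of water applied = 2500 mm.


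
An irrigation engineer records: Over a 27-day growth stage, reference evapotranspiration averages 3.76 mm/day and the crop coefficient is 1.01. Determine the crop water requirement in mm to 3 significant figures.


Approach: apply the crop water requirement relation, CWR = ET0 * Kc * days.
CWR = 3.76 * 1.01 * 27 = 103 mm
Therefore the crop water requirement = 103 mm.


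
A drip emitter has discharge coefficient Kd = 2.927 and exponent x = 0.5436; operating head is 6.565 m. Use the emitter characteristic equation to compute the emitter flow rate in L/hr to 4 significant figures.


Approach: apply the emitter characteristic equation, q = Kd * h^x.
q = 2.927 * 6.565^0.5436 = 8.141 L/hr
Therefore the emitter flow rate = 8.141 L/hr.


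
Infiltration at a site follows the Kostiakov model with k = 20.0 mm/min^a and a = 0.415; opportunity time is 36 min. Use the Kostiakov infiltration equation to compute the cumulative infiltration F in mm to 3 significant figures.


Approach: apply the Kostiakov infiltration equation, F = k*t^a.
F = 20.0 * 36^0.415 = 88.5 mm
Therefore the cumulative infiltration F = 88.5 mm.


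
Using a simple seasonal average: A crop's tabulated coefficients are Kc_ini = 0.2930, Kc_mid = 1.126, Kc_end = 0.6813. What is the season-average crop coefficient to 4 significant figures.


Approach: apply a simple seasonal average, Kc_avg = (Kc_ini + Kc_mid + Kc_end)/3.
Kc_avg = (0.2930 + 1.126 + 0.6813)/3 = 0.7001
Therefore the season-average crop coefficient = 0.7001.


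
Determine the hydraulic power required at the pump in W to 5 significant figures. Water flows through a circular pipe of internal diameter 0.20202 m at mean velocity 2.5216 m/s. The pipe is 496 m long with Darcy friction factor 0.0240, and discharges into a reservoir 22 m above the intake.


Approach: apply continuity + Darcy-Weisbach + hydraulic power, Q = A*v; hf = f*(L/D)*(v^2/(2g)); H = static + hf; P = rho*g*Q*H.
Step 1 — flow rate (continuity, Q = A*v):
  A = pi*(0.20202/2)^2 = 0.03205373 m^2
  Q = 0.03205373 * 2.5216 = 0.08082669 m^3/s
Step 2 — friction head loss (Darcy-Weisbach):
  hf = 0.0240 * (496/0.20202) * (2.5216^2 / (2*9.81))
  hf = 19.09642 m
Step 3 — total head: H = 22 + 19.09642 = 41.09642 m
Step 4 — hydraulic power (P = rho*g*Q*H):
  P = 1000 * 9.81 * 0.08082669 * 41.09642 = 32586 W
Therefore the hydraulic power required at the pump = 32586 W.


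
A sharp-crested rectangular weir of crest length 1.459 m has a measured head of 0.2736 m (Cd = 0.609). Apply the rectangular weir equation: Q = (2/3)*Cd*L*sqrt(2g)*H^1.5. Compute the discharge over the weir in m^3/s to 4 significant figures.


Q = (2/3)*0.609*1.459*sqrt(2*9.81)*0.2736^1.5 = 0.3755 m^3/s
Therefore the discharge over the weir = 0.3755 m^3/s.


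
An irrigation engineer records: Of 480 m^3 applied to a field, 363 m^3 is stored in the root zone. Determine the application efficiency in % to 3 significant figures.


Approach: apply the application efficiency ratio, Ea = (stored/applied)*100.
Ea = (363/480)*100 = 75.6 %
Therefore the application efficiency = 75.6 %.


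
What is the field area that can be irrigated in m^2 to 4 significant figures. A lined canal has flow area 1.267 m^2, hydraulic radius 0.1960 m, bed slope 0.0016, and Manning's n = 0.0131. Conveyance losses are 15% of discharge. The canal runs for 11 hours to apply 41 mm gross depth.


Approach: apply Manning's equation with a conveyance and depth budget, Q = (1/n)*A*R^(2/3)*S^(1/2); Q_field = Q*(1-loss); Area = Q_field*t/(d/1000).
Step 1 — canal discharge (Manning's equation):
  Q = (1/0.0131) * 1.267 * 0.1960^(2/3) * 0.0016^(1/2) = 1.30538 m^3/s
Step 2 — delivered flow: Q_field = 1.30538*(1 - 15/100) = 1.10957 m^3/s
Step 3 — volume delivered: V = 1.10957 * 11*3600 = 43939.0 m^3
Step 4 — area served: A = V / (depth/1000) = 43939.0 / 0.041 = 1072000 m^2
Therefore the field area that can be irrigated = 1072000 m^2.


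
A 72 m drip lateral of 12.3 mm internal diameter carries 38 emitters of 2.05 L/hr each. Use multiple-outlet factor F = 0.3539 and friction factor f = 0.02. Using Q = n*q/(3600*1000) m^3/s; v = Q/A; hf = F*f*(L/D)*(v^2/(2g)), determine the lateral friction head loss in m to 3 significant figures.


Q = 38*2.05/(3600*1000) = 2.1639e-05 m^3/s
A = pi*(12.3e-3/2)^2 = 1.1882e-04 m^2, so v = Q/A = 0.18211 m/s
hf = 0.3539*0.02*(72/0.0123)*(0.18211^2/(2*9.81)) = 0.0700 m
Therefore the lateral friction head loss = 0.0700 m.


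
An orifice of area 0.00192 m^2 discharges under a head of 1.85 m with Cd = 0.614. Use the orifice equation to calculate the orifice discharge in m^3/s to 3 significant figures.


Approach: apply the orifice equation, Q = Cd*A*sqrt(2*g*h).
Q = 0.614 * 0.00192 * sqrt(2*9.81*1.85) = 0.00710 m^3/s
Therefore the orifice discharge = 0.00710 m^3/s.


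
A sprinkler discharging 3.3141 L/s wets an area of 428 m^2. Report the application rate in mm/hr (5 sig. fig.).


Approach: apply the application rate relation, rate = (Q/A)*3600.
rate = (3.3141 / 428) * 3600 = 27.876 mm/hr
Therefore the application rate = 27.876 mm/hr.


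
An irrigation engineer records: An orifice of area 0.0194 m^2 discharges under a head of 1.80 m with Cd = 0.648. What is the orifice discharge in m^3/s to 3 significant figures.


Approach: apply the orifice equation, Q = Cd*A*sqrt(2*g*h).
Q = 0.648 * 0.0194 * sqrt(2*9.81*1.80) = 0.0747 m^3/s
Therefore the orifice discharge = 0.0747 m^3/s.


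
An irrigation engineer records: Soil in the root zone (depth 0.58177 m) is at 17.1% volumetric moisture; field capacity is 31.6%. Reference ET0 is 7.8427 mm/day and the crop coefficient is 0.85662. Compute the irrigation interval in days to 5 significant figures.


Approach: apply soil-water budget scheduling, SMD = (FC-theta)/100*depth*1000; ETc = ET0*Kc; interval = SMD/ETc.
Step 1 — soil moisture deficit:
  SMD = (31.6 - 17.1)/100 * 0.58177 * 1000 = 84.35665 mm
Step 2 — daily crop ET (ETc = ET0*Kc):
  ETc = 7.8427 * 0.85662 = 6.718214 mm/day
Step 3 — irrigation interval (SMD/ETc):
  interval = 84.35665 / 6.718214 = 12.556 days
Therefore the irrigation interval = 12.556 days.


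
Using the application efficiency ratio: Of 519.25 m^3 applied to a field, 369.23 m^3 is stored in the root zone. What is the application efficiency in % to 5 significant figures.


Approach: apply the application efficiency ratio, Ea = (stored/applied)*100.
Ea = (369.23/519.25)*100 = 71.108 %
Therefore the application efficiency = 71.108 %.


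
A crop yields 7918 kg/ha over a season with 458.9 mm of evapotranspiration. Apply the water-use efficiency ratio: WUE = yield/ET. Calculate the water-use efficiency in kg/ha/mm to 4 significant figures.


WUE = 7918 / 458.9 = 17.25 kg/ha/mm
Therefore the water-use efficiency = 17.25 kg/ha/mm.


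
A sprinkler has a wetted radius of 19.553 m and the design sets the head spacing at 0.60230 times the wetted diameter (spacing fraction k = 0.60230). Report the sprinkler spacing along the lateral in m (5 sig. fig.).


Approach: apply the sprinkler spacing rule (spacing as a fraction of wetted diameter), S = k*(2*R).
S = 0.60230 * (2 * 19.553) = 23.554 m
Therefore the sprinkler spacing along the lateral = 23.554 m.


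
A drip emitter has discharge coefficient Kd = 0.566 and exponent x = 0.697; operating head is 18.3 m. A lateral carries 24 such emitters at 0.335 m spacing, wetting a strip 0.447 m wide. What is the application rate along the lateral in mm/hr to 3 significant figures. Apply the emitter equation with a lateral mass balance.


Approach: apply the emitter equation with a lateral mass balance, q = Kd*h^x; Q = n*q; rate = Q/(n*spacing*width).
Step 1 — single emitter flow (q = Kd*h^x):
  q = 0.566 * 18.3^0.697 = 4.2928 L/hr
Step 2 — total lateral flow: Q = 24 * 4.2928 = 103.03 L/hr
Step 3 — wetted area: A = 24 * 0.335 * 0.447 = 3.5939 m^2
Step 4 — application rate: Q/A = 103.03/3.5939 = 28.7 mm/hr
Therefore the application rate along the lateral = 28.7 mm/hr.


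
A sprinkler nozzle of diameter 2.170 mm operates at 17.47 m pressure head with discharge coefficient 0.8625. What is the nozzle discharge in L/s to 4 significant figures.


Approach: apply the orifice equation, Q = Cd*A*sqrt(2*g*h), A = pi*(d/2)^2.
A = pi*(2.170e-3/2)^2 = 3.69836e-06 m^2
Q = 0.8625 * 3.69836e-06 * sqrt(2*9.81*17.47) * 1000 = 0.05906 L/s
Therefore the nozzle discharge = 0.05906 L/s.


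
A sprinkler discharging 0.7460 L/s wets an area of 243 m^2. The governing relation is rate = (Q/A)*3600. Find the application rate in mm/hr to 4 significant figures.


rate = (0.7460 / 243) * 3600 = 11.05 mm/hr
Therefore the application rate = 11.05 mm/hr.


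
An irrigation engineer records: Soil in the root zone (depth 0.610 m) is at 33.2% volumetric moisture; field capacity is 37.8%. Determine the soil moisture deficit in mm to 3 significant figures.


Approach: apply the soil moisture deficit relation, SMD = (FC - theta)/100 * depth * 1000.
SMD = (37.8 - 33.2)/100 * 0.610 * 1000 = 28.1 mm
Therefore the soil moisture deficit = 28.1 mm.


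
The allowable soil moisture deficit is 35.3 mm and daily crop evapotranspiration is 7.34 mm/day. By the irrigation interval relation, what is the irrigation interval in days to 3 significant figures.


Approach: apply the irrigation interval relation, interval = SMD / ETc.
interval = 35.3 / 7.34 = 4.81 days
Therefore the irrigation interval = 4.81 days.


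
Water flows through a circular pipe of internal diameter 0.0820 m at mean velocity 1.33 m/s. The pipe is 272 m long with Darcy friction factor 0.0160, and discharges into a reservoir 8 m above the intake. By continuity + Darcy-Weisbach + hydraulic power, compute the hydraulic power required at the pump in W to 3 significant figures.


Approach: apply continuity + Darcy-Weisbach + hydraulic power, Q = A*v; hf = f*(L/D)*(v^2/(2g)); H = static + hf; P = rho*g*Q*H.
Step 1 — flow rate (continuity, Q = A*v):
  A = pi*(0.0820/2)^2 = 0.0052810 m^2
  Q = 0.0052810 * 1.33 = 0.0070238 m^3/s
Step 2 — friction head loss (Darcy-Weisbach):
  hf = 0.0160 * (272/0.0820) * (1.33^2 / (2*9.81))
  hf = 4.7850 m
Step 3 — total head: H = 8 + 4.7850 = 12.785 m
Step 4 — hydraulic power (P = rho*g*Q*H):
  P = 1000 * 9.81 * 0.0070238 * 12.785 = 881 W
Therefore the hydraulic power required at the pump = 881 W.


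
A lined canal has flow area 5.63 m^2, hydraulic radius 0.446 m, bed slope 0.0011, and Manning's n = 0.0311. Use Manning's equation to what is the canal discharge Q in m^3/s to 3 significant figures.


Approach: apply Manning's equation, Q = (1/n)*A*R^(2/3)*S^(1/2).
Q = (1/0.0311) * 5.63 * 0.446^(2/3) * 0.0011^(1/2) = 3.50 m^3/s
Therefore the canal discharge Q = 3.50 m^3/s.


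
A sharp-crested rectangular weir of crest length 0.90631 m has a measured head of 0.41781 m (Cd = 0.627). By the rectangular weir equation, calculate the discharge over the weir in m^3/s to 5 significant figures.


Approach: apply the rectangular weir equation, Q = (2/3)*Cd*L*sqrt(2g)*H^1.5.
Q = (2/3)*0.627*0.90631*sqrt(2*9.81)*0.41781^1.5 = 0.45318 m^3/s
Therefore the discharge over the weir = 0.45318 m^3/s.


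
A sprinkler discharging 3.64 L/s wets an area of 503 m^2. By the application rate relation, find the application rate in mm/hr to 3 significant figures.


Approach: apply the application rate relation, rate = (Q/A)*3600.
rate = (3.64 / 503) * 3600 = 26.1 mm/hr
Therefore the application rate = 26.1 mm/hr.


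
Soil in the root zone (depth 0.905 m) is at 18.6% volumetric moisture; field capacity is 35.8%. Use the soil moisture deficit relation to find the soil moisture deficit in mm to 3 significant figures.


Approach: apply the soil moisture deficit relation, SMD = (FC - theta)/100 * depth * 1000.
SMD = (35.8 - 18.6)/100 * 0.905 * 1000 = 156 mm
Therefore the soil moisture deficit = 156 mm.


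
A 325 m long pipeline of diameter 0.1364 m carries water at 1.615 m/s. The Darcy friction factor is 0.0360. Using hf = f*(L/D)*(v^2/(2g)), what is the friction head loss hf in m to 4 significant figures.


hf = 0.0360 * (325/0.1364) * (1.615^2 / (2*9.81))
hf = 11.40 m
Therefore the friction head loss hf = 11.40 m.


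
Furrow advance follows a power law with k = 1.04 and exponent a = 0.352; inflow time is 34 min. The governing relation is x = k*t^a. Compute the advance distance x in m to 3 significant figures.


x = 1.04 * 34^0.352 = 3.60 m
Therefore the advance distance x = 3.60 m.


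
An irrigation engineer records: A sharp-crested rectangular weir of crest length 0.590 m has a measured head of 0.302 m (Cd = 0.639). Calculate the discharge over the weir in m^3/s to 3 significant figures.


Approach: apply the rectangular weir equation, Q = (2/3)*Cd*L*sqrt(2g)*H^1.5.
Q = (2/3)*0.639*0.590*sqrt(2*9.81)*0.302^1.5 = 0.185 m^3/s
Therefore the discharge over the weir = 0.185 m^3/s.


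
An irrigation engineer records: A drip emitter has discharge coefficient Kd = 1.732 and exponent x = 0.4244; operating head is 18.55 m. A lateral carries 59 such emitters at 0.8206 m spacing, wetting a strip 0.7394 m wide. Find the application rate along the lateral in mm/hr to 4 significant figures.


Approach: apply the emitter equation with a lateral mass balance, q = Kd*h^x; Q = n*q; rate = Q/(n*spacing*width).
Step 1 — single emitter flow (q = Kd*h^x):
  q = 1.732 * 18.55^0.4244 = 5.98182 L/hr
Step 2 — total lateral flow: Q = 59 * 5.98182 = 352.927 L/hr
Step 3 — wetted area: A = 59 * 0.8206 * 0.7394 = 35.7983 m^2
Step 4 — application rate: Q/A = 352.927/35.7983 = 9.859 mm/hr
Therefore the application rate along the lateral = 9.859 mm/hr.


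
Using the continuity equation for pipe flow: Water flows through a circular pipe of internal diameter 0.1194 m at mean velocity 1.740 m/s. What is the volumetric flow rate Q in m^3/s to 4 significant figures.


Approach: apply the continuity equation for pipe flow, Q = A * v with A = pi*(D/2)^2.
A = pi*(0.1194/2)^2 = 0.0111969 m^2
Q = 0.0111969 * 1.740 = 0.01948 m^3/s
Therefore the volumetric flow rate Q = 0.01948 m^3/s.


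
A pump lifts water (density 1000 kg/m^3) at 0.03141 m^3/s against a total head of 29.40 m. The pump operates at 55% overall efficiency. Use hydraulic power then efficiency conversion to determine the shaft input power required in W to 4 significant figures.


Approach: apply hydraulic power then efficiency conversion, P = rho*g*Q*H; P_in = P/eta.
Step 1 — hydraulic power (P = rho*g*Q*H):
  P = 1000 * 9.81 * 0.03141 * 29.40 = 9059.08 W
Step 2 — input power: P_in = P/eta = 9059.08 / 0.55 = 16470 W
Therefore the shaft input power required = 16470 W.


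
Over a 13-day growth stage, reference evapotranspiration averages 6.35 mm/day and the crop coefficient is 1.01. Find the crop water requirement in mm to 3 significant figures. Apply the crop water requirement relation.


Approach: apply the crop water requirement relation, CWR = ET0 * Kc * days.
CWR = 6.35 * 1.01 * 13 = 83.4 mm
Therefore the crop water requirement = 83.4 mm.


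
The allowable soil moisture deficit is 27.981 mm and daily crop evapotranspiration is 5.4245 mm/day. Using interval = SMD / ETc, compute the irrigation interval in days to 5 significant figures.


interval = 27.981 / 5.4245 = 5.1583 days
Therefore the irrigation interval = 5.1583 days.


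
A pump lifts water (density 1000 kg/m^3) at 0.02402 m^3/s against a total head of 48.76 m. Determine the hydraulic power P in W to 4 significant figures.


Approach: apply the hydraulic power relation, P = rho*g*Q*H.
P = 1000 * 9.81 * 0.02402 * 48.76 = 11490 W
Therefore the hydraulic power P = 11490 W.
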